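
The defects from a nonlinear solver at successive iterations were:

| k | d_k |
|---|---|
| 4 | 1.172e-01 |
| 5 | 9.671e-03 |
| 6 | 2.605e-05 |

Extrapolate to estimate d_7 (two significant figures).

First estimate the order: p ≈ ln(d_6/d_5) / ln(d_5/d_4) = ln(2.605e-05/9.671e-03)/ln(9.671e-03/1.172e-01) = ln(0.00269362)/ln(0.0825171) ≈ 2.3717.
Then d_7 ≈ d_6·(d_6/d_5)^p = 2.605e-05·(0.00269362)^2.3717 = 2.605e-05·8.04505e-07 ≈ 2.096e-11.

2.1e-11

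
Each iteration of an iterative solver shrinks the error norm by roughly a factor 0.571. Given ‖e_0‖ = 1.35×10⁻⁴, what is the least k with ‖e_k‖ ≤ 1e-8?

17

After k steps, ‖e_k‖ ≈ 1.35×10⁻⁴·0.571^k.
Need 0.571^k ≤ 1e-8/1.35×10⁻⁴ = 7.40741e-05.
k ≥ ln(7.40741e-05)/ln(0.571) = -9.5104/-0.56037 = 16.972.
Smallest integer k = 17.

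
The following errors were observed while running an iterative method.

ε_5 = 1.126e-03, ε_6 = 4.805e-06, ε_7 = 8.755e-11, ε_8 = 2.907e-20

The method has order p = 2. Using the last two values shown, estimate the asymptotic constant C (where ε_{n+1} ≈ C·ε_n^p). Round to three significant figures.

C ≈ ε_8 / ε_7^2
  = 2.907e-20 / (8.755e-11)^2
  = 2.907e-20 / 7.665e-21 ≈ 3.7926

3.79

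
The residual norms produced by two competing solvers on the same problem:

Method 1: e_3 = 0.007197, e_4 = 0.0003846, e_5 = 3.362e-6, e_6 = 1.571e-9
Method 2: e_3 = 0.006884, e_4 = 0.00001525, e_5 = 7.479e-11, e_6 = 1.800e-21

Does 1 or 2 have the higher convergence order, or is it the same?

2

Method 1: p ≈ ln(1.571e-9/3.362e-6)/ln(3.362e-6/0.0003846) ≈ 1.62.
Method 2: p ≈ ln(1.800e-21/7.479e-11)/ln(7.479e-11/0.00001525) ≈ 2.00.
Method 2 has the higher order (≈2.0 vs ≈1.6).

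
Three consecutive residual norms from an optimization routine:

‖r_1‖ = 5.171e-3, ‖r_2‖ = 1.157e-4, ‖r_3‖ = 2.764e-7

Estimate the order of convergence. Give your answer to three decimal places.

1.589

p ≈ ln(‖r_3‖/‖r_2‖) / ln(‖r_2‖/‖r_1‖)
  = ln(2.764e-7/1.157e-4) / ln(1.157e-4/5.171e-3)
  = ln(0.00238894) / ln(0.0223748)
  = -6.036906 / -3.799820 ≈ 1.588735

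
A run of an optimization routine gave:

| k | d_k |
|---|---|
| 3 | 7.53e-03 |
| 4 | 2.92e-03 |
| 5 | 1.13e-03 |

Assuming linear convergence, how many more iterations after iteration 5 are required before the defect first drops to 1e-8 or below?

13

Rate ρ ≈ d_5/d_4 = 1.13e-03/2.92e-03 = 0.3870.
After j more steps, d_{5+j} ≈ 1.13e-03·ρ^j; need ρ^j ≤ 1e-8/1.13e-03 = 8.84956e-06.
j ≥ ln(8.84956e-06)/ln(0.3870) = -11.6351/-0.94933 = 12.256.
So 13 more iterations are needed.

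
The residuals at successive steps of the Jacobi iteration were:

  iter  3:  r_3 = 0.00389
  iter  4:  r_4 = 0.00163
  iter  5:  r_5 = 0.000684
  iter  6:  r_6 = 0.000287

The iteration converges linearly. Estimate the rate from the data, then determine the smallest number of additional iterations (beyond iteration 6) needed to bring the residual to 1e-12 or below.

23

Rate ρ ≈ r_6/r_5 = 0.000287/0.000684 = 0.4196.
After j more steps, r_{6+j} ≈ 0.000287·ρ^j; need ρ^j ≤ 1e-12/0.000287 = 3.48432e-09.
j ≥ ln(3.48432e-09)/ln(0.4196) = -19.4750/-0.86845 = 22.425.
So 23 more iterations are needed.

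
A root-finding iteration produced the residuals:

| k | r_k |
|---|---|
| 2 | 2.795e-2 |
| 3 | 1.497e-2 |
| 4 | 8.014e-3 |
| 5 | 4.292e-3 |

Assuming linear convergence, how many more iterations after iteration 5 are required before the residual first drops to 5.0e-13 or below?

Rate ρ ≈ r_5/r_4 = 4.292e-3/8.014e-3 = 0.5356.
After j more steps, r_{5+j} ≈ 4.292e-3·ρ^j; need ρ^j ≤ 5.0e-13/4.292e-3 = 1.16496e-10.
j ≥ ln(1.16496e-10)/ln(0.5356) = -22.8732/-0.62437 = 36.634.
So 37 more iterations are needed.

37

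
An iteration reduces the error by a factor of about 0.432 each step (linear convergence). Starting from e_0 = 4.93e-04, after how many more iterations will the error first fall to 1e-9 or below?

After k steps, e_k ≈ 4.93e-04·0.432^k.
Need 0.432^k ≤ 1e-9/4.93e-04 = 2.0284e-06.
k ≥ ln(2.0284e-06)/ln(0.432) = -13.1083/-0.83933 = 15.618.
Smallest integer k = 16.

16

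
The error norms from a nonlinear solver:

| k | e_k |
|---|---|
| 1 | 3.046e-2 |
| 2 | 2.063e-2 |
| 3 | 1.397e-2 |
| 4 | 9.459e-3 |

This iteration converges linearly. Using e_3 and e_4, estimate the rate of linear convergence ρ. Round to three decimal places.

ρ ≈ e_4/e_3 = 9.459e-3/1.397e-2 = 0.67709

0.677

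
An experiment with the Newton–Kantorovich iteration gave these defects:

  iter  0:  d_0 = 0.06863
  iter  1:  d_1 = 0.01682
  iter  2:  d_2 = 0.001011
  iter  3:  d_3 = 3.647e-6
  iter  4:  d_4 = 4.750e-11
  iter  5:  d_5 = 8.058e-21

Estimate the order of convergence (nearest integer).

Consecutive ratios: d_5/d_4 = 8.058e-21/4.750e-11 = 1.69642e-10, d_4/d_3 = 4.750e-11/3.647e-6 = 1.30244e-05.
p ≈ ln(1.69642e-10)/ln(1.30244e-05) = -22.4973/-11.2487 ≈ 2.00.
So the convergence is quadratic (order 2).

2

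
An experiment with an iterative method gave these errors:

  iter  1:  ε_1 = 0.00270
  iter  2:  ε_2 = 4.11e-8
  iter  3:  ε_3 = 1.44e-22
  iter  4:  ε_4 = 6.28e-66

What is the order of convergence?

3

Consecutive ratios: ε_4/ε_3 = 6.28e-66/1.44e-22 = 4.36111e-44, ε_3/ε_2 = 1.44e-22/4.11e-8 = 3.50365e-15.
p ≈ ln(4.36111e-44)/ln(3.50365e-15) = -99.8410/-33.2850 ≈ 3.00.
So the convergence is cubic (order 3).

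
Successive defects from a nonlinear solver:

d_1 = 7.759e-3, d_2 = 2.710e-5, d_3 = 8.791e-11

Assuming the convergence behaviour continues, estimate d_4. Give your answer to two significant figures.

First estimate the order: p ≈ ln(d_3/d_2) / ln(d_2/d_1) = ln(8.791e-11/2.710e-5)/ln(2.710e-5/7.759e-3) = ln(3.24391e-06)/ln(0.00349272) ≈ 2.2341.
Then d_4 ≈ d_3·(d_3/d_2)^p = 8.791e-11·(3.24391e-06)^2.2341 = 8.791e-11·5.45983e-13 ≈ 4.8e-23.

4.8e-23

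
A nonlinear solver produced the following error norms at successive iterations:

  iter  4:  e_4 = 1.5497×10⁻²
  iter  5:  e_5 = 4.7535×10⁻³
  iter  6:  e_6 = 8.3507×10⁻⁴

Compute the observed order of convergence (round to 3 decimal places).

p ≈ ln(e_6/e_5) / ln(e_5/e_4)
  = ln(8.3507×10⁻⁴/4.7535×10⁻³) / ln(4.7535×10⁻³/1.5497×10⁻²)
  = ln(0.175675) / ln(0.306737)
  = -1.739120 / -1.181765 ≈ 1.471629

1.472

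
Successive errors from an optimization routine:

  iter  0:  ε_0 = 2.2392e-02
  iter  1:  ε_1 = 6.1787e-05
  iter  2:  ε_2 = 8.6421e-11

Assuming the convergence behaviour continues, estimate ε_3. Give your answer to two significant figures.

First estimate the order: p ≈ ln(ε_2/ε_1) / ln(ε_1/ε_0) = ln(8.6421e-11/6.1787e-05)/ln(6.1787e-05/2.2392e-02) = ln(1.39869e-06)/ln(0.00275933) ≈ 2.2875.
Then ε_3 ≈ ε_2·(ε_2/ε_1)^p = 8.6421e-11·(1.39869e-06)^2.2875 = 8.6421e-11·4.05824e-14 ≈ 3.507e-24.

3.5e-24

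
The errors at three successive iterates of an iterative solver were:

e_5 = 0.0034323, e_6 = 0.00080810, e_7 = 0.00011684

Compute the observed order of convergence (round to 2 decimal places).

1.34

p ≈ ln(e_7/e_6) / ln(e_6/e_5)
  = ln(0.00011684/0.00080810) / ln(0.00080810/0.0034323)
  = ln(0.144586) / ln(0.23544)
  = -1.93388 / -1.44630 ≈ 1.33712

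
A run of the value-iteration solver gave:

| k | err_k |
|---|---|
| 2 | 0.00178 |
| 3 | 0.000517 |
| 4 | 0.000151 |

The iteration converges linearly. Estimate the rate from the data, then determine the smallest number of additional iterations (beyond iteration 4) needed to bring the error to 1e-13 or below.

Rate ρ ≈ err_4/err_3 = 0.000151/0.000517 = 0.2921.
After j more steps, err_{4+j} ≈ 0.000151·ρ^j; need ρ^j ≤ 1e-13/0.000151 = 6.62252e-10.
j ≥ ln(6.62252e-10)/ln(0.2921) = -21.1354/-1.23066 = 17.174.
So 18 more iterations are needed.

18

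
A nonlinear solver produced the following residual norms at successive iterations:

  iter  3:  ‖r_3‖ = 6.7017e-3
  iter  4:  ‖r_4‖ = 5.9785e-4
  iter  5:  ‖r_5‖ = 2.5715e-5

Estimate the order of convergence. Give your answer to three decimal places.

1.302

p ≈ ln(‖r_5‖/‖r_4‖) / ln(‖r_4‖/‖r_3‖)
  = ln(2.5715e-5/5.9785e-4) / ln(5.9785e-4/6.7017e-3)
  = ln(0.0430125) / ln(0.0892087)
  = -3.146265 / -2.416777 ≈ 1.301843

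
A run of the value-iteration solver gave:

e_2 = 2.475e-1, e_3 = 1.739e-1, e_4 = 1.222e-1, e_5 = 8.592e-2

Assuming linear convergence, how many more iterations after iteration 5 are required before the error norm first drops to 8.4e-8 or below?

40

Rate ρ ≈ e_5/e_4 = 8.592e-2/1.222e-1 = 0.7031.
After j more steps, e_{5+j} ≈ 8.592e-2·ρ^j; need ρ^j ≤ 8.4e-8/8.592e-2 = 9.77654e-07.
j ≥ ln(9.77654e-07)/ln(0.7031) = -13.8381/-0.35226 = 39.284.
So 40 more iterations are needed.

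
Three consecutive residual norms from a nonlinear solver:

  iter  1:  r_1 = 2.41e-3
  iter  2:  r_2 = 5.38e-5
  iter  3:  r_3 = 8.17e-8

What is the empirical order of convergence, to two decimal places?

p ≈ ln(r_3/r_2) / ln(r_2/r_1)
  = ln(8.17e-8/5.38e-5) / ln(5.38e-5/2.41e-3)
  = ln(0.00151859) / ln(0.0223237)
  = -6.48997 / -3.80211 ≈ 1.70694

1.71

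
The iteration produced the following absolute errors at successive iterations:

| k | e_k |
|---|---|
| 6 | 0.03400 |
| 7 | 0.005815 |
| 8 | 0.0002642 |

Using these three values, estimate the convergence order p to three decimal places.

p ≈ ln(e_8/e_7) / ln(e_7/e_6)
  = ln(0.0002642/0.005815) / ln(0.005815/0.03400)
  = ln(0.0454342) / ln(0.171029)
  = -3.091490 / -1.765922 ≈ 1.750638

1.751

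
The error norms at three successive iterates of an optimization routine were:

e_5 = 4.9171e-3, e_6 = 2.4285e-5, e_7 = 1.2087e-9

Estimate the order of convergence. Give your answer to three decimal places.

p ≈ ln(e_7/e_6) / ln(e_6/e_5)
  = ln(1.2087e-9/2.4285e-5) / ln(2.4285e-5/4.9171e-3)
  = ln(4.97715e-05) / ln(0.00493889)
  = -9.908068 / -5.310615 ≈ 1.865710

1.866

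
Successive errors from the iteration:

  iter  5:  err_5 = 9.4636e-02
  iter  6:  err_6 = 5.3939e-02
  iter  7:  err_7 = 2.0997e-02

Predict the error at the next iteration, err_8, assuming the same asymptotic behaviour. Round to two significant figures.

4.3e-3

First estimate the order: p ≈ ln(err_7/err_6) / ln(err_6/err_5) = ln(2.0997e-02/5.3939e-02)/ln(5.3939e-02/9.4636e-02) = ln(0.389273)/ln(0.569963) ≈ 1.6782.
Then err_8 ≈ err_7·(err_7/err_6)^p = 2.0997e-02·(0.389273)^1.6782 = 2.0997e-02·0.205289 ≈ 0.00431.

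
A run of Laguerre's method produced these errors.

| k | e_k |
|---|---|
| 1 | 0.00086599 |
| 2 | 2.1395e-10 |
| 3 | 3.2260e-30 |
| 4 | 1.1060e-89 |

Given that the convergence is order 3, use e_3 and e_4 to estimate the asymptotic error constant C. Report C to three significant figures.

0.329

C ≈ e_4 / e_3^3
  = 1.1060e-89 / (3.2260e-30)^3
  = 1.1060e-89 / 3.35732e-89 ≈ 0.32943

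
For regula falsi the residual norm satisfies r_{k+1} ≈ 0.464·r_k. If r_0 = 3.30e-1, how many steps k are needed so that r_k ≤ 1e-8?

After k steps, r_k ≈ 3.30e-1·0.464^k.
Need 0.464^k ≤ 1e-8/3.30e-1 = 3.0303e-08.
k ≥ ln(3.0303e-08)/ln(0.464) = -17.3120/-0.76787 = 22.545.
Smallest integer k = 23.

23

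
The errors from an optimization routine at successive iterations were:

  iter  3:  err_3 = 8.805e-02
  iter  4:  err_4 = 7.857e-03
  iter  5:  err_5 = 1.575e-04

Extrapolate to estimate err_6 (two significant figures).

2.8e-7

First estimate the order: p ≈ ln(err_5/err_4) / ln(err_4/err_3) = ln(1.575e-04/7.857e-03)/ln(7.857e-03/8.805e-02) = ln(0.0200458)/ln(0.0892334) ≈ 1.6179.
Then err_6 ≈ err_5·(err_5/err_4)^p = 1.575e-04·(0.0200458)^1.6179 = 1.575e-04·0.00178996 ≈ 2.819e-07.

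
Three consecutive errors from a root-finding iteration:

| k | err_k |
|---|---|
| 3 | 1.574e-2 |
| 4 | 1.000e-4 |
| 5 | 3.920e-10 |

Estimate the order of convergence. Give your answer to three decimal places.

2.461

p ≈ ln(err_5/err_4) / ln(err_4/err_3)
  = ln(3.920e-10/1.000e-4) / ln(1.000e-4/1.574e-2)
  = ln(3.92e-06) / ln(0.00635324)
  = -12.449419 / -5.058790 ≈ 2.460948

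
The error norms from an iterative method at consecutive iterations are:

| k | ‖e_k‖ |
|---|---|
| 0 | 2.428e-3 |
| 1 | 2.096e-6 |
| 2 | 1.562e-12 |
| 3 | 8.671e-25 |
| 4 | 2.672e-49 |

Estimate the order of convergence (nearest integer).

Consecutive ratios: ‖e_4‖/‖e_3‖ = 2.672e-49/8.671e-25 = 3.08154e-25, ‖e_3‖/‖e_2‖ = 8.671e-25/1.562e-12 = 5.55122e-13.
p ≈ ln(3.08154e-25)/ln(5.55122e-13) = -56.4392/-28.2196 ≈ 2.00.
So the convergence is quadratic (order 2).

2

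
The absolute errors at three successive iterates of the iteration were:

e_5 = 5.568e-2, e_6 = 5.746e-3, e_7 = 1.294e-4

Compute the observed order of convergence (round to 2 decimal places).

1.67

p ≈ ln(e_7/e_6) / ln(e_6/e_5)
  = ln(1.294e-4/5.746e-3) / ln(5.746e-3/5.568e-2)
  = ln(0.02252) / ln(0.103197)
  = -3.79335 / -2.27112 ≈ 1.67026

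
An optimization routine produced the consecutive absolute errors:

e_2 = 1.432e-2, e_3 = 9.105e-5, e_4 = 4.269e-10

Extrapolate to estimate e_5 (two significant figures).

First estimate the order: p ≈ ln(e_4/e_3) / ln(e_3/e_2) = ln(4.269e-10/9.105e-5)/ln(9.105e-5/1.432e-2) = ln(4.68863e-06)/ln(0.00635824) ≈ 2.4259.
Then e_5 ≈ e_4·(e_4/e_3)^p = 4.269e-10·(4.68863e-06)^2.4259 = 4.269e-10·1.18165e-13 ≈ 5.044e-23.

5.0e-23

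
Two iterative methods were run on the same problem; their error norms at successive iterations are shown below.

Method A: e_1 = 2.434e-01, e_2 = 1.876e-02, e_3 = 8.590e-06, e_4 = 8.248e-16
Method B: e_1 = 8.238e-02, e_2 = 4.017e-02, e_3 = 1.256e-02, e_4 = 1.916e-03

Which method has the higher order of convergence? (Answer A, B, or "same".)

Method A: p ≈ ln(8.248e-16/8.590e-06)/ln(8.590e-06/1.876e-02) ≈ 3.00.
Method B: p ≈ ln(1.916e-03/1.256e-02)/ln(1.256e-02/4.017e-02) ≈ 1.62.
Method A has the higher order (≈3.0 vs ≈1.6).

A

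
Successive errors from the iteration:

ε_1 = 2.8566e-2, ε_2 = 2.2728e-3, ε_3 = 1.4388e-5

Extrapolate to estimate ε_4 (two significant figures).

5.8e-10

First estimate the order: p ≈ ln(ε_3/ε_2) / ln(ε_2/ε_1) = ln(1.4388e-5/2.2728e-3)/ln(2.2728e-3/2.8566e-2) = ln(0.00633052)/ln(0.0795631) ≈ 2.0000.
Then ε_4 ≈ ε_3·(ε_3/ε_2)^p = 1.4388e-5·(0.00633052)^2.0000 = 1.4388e-5·4.00755e-05 ≈ 5.766e-10.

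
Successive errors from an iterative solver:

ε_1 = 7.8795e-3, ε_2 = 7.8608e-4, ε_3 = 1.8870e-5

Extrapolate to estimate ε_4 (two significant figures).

First estimate the order: p ≈ ln(ε_3/ε_2) / ln(ε_2/ε_1) = ln(1.8870e-5/7.8608e-4)/ln(7.8608e-4/7.8795e-3) = ln(0.0240052)/ln(0.0997627) ≈ 1.6180.
Then ε_4 ≈ ε_3·(ε_3/ε_2)^p = 1.8870e-5·(0.0240052)^1.6180 = 1.8870e-5·0.00239516 ≈ 4.52e-08.

4.5e-8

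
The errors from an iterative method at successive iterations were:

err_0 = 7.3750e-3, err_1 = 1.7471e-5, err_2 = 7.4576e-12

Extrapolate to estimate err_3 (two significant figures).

2.6e-27

First estimate the order: p ≈ ln(err_2/err_1) / ln(err_1/err_0) = ln(7.4576e-12/1.7471e-5)/ln(1.7471e-5/7.3750e-3) = ln(4.26856e-07)/ln(0.00236895) ≈ 2.4261.
Then err_3 ≈ err_2·(err_2/err_1)^p = 7.4576e-12·(4.26856e-07)^2.4261 = 7.4576e-12·3.51905e-16 ≈ 2.624e-27.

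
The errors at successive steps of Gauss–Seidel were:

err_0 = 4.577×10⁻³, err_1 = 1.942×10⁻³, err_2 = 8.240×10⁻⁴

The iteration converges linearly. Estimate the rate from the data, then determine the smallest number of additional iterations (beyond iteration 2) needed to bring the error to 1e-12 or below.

24

Rate ρ ≈ err_2/err_1 = 8.240×10⁻⁴/1.942×10⁻³ = 0.4243.
After j more steps, err_{2+j} ≈ 8.240×10⁻⁴·ρ^j; need ρ^j ≤ 1e-12/8.240×10⁻⁴ = 1.21359e-09.
j ≥ ln(1.21359e-09)/ln(0.4243) = -20.5297/-0.85731 = 23.947.
So 24 more iterations are needed.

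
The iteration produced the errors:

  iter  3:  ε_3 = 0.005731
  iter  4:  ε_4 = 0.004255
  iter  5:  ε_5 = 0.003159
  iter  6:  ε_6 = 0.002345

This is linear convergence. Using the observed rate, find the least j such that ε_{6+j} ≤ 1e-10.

Rate ρ ≈ ε_6/ε_5 = 0.002345/0.003159 = 0.7423.
After j more steps, ε_{6+j} ≈ 0.002345·ρ^j; need ρ^j ≤ 1e-10/0.002345 = 4.26439e-08.
j ≥ ln(4.26439e-08)/ln(0.7423) = -16.9704/-0.29800 = 56.948.
So 57 more iterations are needed.

57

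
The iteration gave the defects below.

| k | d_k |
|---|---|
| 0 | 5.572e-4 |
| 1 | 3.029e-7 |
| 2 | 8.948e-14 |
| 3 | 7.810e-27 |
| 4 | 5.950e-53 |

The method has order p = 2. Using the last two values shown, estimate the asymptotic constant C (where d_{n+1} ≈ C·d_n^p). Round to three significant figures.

0.975

C ≈ d_4 / d_3^2
  = 5.950e-53 / (7.810e-27)^2
  = 5.950e-53 / 6.09961e-53 ≈ 0.97547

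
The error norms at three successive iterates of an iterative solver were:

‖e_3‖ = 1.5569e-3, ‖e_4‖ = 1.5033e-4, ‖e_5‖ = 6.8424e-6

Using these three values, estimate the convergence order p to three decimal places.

1.322

p ≈ ln(‖e_5‖/‖e_4‖) / ln(‖e_4‖/‖e_3‖)
  = ln(6.8424e-6/1.5033e-4) / ln(1.5033e-4/1.5569e-3)
  = ln(0.0455159) / ln(0.0965573)
  = -3.089694 / -2.337619 ≈ 1.321727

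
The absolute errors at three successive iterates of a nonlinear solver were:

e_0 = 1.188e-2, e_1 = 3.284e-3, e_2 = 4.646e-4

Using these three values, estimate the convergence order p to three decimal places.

1.521

p ≈ ln(e_2/e_1) / ln(e_1/e_0)
  = ln(4.646e-4/3.284e-3) / ln(3.284e-3/1.188e-2)
  = ln(0.141474) / ln(0.276431)
  = -1.955639 / -1.285794 ≈ 1.520958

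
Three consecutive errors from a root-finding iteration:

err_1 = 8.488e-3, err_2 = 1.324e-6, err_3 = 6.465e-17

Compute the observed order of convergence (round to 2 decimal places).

2.71

p ≈ ln(err_3/err_2) / ln(err_2/err_1)
  = ln(6.465e-17/1.324e-6) / ln(1.324e-6/8.488e-3)
  = ln(4.88293e-11) / ln(0.000155985)
  = -23.74269 / -8.76575 ≈ 2.70857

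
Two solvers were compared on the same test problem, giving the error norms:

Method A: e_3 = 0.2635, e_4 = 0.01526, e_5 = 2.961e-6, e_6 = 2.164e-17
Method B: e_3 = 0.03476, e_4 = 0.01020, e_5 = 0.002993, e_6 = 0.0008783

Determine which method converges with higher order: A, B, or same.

A

Method A: p ≈ ln(2.164e-17/2.961e-6)/ln(2.961e-6/0.01526) ≈ 3.00.
Method B: p ≈ ln(0.0008783/0.002993)/ln(0.002993/0.01020) ≈ 1.00.
Method A has the higher order (≈3.0 vs ≈1.0).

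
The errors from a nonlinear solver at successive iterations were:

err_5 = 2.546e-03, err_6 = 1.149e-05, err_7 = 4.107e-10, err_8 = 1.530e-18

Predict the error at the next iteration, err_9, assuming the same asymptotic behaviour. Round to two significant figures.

1.6e-34

First estimate the order: p ≈ ln(err_8/err_7) / ln(err_7/err_6) = ln(1.530e-18/4.107e-10)/ln(4.107e-10/1.149e-05) = ln(3.72535e-09)/ln(3.57441e-05) ≈ 1.8955.
Then err_9 ≈ err_8·(err_8/err_7)^p = 1.530e-18·(3.72535e-09)^1.8955 = 1.530e-18·1.05474e-16 ≈ 1.614e-34.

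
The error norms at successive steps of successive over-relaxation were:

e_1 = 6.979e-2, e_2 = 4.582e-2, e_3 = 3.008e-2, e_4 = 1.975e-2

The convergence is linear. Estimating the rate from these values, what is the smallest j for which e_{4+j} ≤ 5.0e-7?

26

Rate ρ ≈ e_4/e_3 = 1.975e-2/3.008e-2 = 0.6566.
After j more steps, e_{4+j} ≈ 1.975e-2·ρ^j; need ρ^j ≤ 5.0e-7/1.975e-2 = 2.53165e-05.
j ≥ ln(2.53165e-05)/ln(0.6566) = -10.5841/-0.42068 = 25.160.
So 26 more iterations are needed.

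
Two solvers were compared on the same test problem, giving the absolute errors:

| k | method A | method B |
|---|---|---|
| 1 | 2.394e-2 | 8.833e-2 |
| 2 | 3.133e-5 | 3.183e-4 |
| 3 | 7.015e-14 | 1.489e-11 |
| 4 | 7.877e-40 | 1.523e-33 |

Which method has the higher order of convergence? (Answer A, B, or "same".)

same

Method A: p ≈ ln(7.877e-40/7.015e-14)/ln(7.015e-14/3.133e-5) ≈ 3.00.
Method B: p ≈ ln(1.523e-33/1.489e-11)/ln(1.489e-11/3.183e-4) ≈ 3.00.
Both orders ≈ 3.0 — effectively the same.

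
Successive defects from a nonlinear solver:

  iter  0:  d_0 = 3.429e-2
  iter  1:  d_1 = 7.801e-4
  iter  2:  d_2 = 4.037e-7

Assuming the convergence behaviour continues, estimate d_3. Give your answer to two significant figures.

1.1e-13

First estimate the order: p ≈ ln(d_2/d_1) / ln(d_1/d_0) = ln(4.037e-7/7.801e-4)/ln(7.801e-4/3.429e-2) = ln(0.000517498)/ln(0.0227501) ≈ 2.0000.
Then d_3 ≈ d_2·(d_2/d_1)^p = 4.037e-7·(0.000517498)^2.0000 = 4.037e-7·2.67804e-07 ≈ 1.081e-13.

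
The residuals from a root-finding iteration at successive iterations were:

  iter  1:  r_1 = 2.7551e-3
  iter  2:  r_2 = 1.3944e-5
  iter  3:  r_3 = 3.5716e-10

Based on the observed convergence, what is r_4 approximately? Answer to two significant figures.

First estimate the order: p ≈ ln(r_3/r_2) / ln(r_2/r_1) = ln(3.5716e-10/1.3944e-5)/ln(1.3944e-5/2.7551e-3) = ln(2.56139e-05)/ln(0.00506116) ≈ 2.0000.
Then r_4 ≈ r_3·(r_3/r_2)^p = 3.5716e-10·(2.56139e-05)^2.0000 = 3.5716e-10·6.56072e-10 ≈ 2.343e-19.

2.3e-19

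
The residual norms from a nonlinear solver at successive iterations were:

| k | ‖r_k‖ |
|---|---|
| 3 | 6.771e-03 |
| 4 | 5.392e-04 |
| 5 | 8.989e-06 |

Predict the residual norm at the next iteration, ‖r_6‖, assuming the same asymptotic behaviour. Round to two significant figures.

1.2e-8

First estimate the order: p ≈ ln(‖r_5‖/‖r_4‖) / ln(‖r_4‖/‖r_3‖) = ln(8.989e-06/5.392e-04)/ln(5.392e-04/6.771e-03) = ln(0.016671)/ln(0.0796337) ≈ 1.6180.
Then ‖r_6‖ ≈ ‖r_5‖·(‖r_5‖/‖r_4‖)^p = 8.989e-06·(0.016671)^1.6180 = 8.989e-06·0.0013278 ≈ 1.194e-08.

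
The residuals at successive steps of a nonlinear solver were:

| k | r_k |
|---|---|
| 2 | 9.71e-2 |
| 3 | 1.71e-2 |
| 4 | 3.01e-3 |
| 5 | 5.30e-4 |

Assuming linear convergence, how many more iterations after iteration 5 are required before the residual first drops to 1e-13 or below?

Rate ρ ≈ r_5/r_4 = 5.30e-4/3.01e-3 = 0.1761.
After j more steps, r_{5+j} ≈ 5.30e-4·ρ^j; need ρ^j ≤ 1e-13/5.30e-4 = 1.88679e-10.
j ≥ ln(1.88679e-10)/ln(0.1761) = -22.3910/-1.73670 = 12.893.
So 13 more iterations are needed.

13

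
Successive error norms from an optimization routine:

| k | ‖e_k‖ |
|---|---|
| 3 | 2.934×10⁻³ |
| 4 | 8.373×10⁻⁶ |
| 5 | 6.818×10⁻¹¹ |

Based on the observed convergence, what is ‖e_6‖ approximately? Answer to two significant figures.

4.5e-21

First estimate the order: p ≈ ln(‖e_5‖/‖e_4‖) / ln(‖e_4‖/‖e_3‖) = ln(6.818×10⁻¹¹/8.373×10⁻⁶)/ln(8.373×10⁻⁶/2.934×10⁻³) = ln(8.14284e-06)/ln(0.00285378) ≈ 2.0000.
Then ‖e_6‖ ≈ ‖e_5‖·(‖e_5‖/‖e_4‖)^p = 6.818×10⁻¹¹·(8.14284e-06)^2.0000 = 6.818×10⁻¹¹·6.63058e-11 ≈ 4.521e-21.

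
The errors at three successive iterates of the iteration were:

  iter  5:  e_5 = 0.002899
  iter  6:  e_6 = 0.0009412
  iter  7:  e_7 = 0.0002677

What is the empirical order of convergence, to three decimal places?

1.118

p ≈ ln(e_7/e_6) / ln(e_6/e_5)
  = ln(0.0002677/0.0009412) / ln(0.0009412/0.002899)
  = ln(0.284424) / ln(0.324664)
  = -1.257289 / -1.124964 ≈ 1.117626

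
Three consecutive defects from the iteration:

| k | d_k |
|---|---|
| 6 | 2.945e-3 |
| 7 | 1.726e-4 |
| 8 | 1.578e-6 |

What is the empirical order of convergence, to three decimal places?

p ≈ ln(d_8/d_7) / ln(d_7/d_6)
  = ln(1.578e-6/1.726e-4) / ln(1.726e-4/2.945e-3)
  = ln(0.00914253) / ln(0.0586078)
  = -4.694818 / -2.836887 ≈ 1.654919

1.655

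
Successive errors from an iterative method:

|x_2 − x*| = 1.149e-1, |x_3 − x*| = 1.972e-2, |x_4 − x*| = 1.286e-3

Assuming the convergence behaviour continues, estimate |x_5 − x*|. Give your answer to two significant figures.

First estimate the order: p ≈ ln(|x_4 − x*|/|x_3 − x*|) / ln(|x_3 − x*|/|x_2 − x*|) = ln(1.286e-3/1.972e-2)/ln(1.972e-2/1.149e-1) = ln(0.065213)/ln(0.171628) ≈ 1.5491.
Then |x_5 − x*| ≈ |x_4 − x*|·(|x_4 − x*|/|x_3 − x*|)^p = 1.286e-3·(0.065213)^1.5491 = 1.286e-3·0.0145641 ≈ 1.873e-05.

1.9e-5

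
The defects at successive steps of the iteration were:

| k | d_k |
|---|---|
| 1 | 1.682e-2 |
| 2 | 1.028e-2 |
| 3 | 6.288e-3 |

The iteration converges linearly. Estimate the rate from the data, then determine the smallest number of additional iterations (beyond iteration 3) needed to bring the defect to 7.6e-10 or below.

Rate ρ ≈ d_3/d_2 = 6.288e-3/1.028e-2 = 0.6117.
After j more steps, d_{3+j} ≈ 6.288e-3·ρ^j; need ρ^j ≤ 7.6e-10/6.288e-3 = 1.20865e-07.
j ≥ ln(1.20865e-07)/ln(0.6117) = -15.9286/-0.49151 = 32.407.
So 33 more iterations are needed.

33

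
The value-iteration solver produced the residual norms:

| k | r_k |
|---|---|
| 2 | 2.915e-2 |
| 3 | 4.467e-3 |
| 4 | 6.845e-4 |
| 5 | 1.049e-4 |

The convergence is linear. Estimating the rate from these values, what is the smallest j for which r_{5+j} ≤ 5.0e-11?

Rate ρ ≈ r_5/r_4 = 1.049e-4/6.845e-4 = 0.1533.
After j more steps, r_{5+j} ≈ 1.049e-4·ρ^j; need ρ^j ≤ 5.0e-11/1.049e-4 = 4.76644e-07.
j ≥ ln(4.76644e-07)/ln(0.1533) = -14.5565/-1.87536 = 7.762.
So 8 more iterations are needed.

8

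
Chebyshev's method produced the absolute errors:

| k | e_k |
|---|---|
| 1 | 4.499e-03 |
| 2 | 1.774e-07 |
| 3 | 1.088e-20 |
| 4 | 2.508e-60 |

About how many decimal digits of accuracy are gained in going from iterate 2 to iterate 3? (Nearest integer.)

13

Digits gained ≈ log₁₀(e_2/e_3) = log₁₀(1.774e-07/1.088e-20) = log₁₀(1.63051e+13) ≈ 13.212.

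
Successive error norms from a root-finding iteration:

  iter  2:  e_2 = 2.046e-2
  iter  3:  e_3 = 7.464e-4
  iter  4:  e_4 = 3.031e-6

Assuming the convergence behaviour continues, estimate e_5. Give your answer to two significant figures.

3.2e-10

First estimate the order: p ≈ ln(e_4/e_3) / ln(e_3/e_2) = ln(3.031e-6/7.464e-4)/ln(7.464e-4/2.046e-2) = ln(0.00406083)/ln(0.0364809) ≈ 1.6631.
Then e_5 ≈ e_4·(e_4/e_3)^p = 3.031e-6·(0.00406083)^1.6631 = 3.031e-6·0.000105411 ≈ 3.195e-10.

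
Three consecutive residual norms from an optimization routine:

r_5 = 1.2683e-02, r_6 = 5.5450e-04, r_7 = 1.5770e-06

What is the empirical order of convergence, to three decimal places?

p ≈ ln(r_7/r_6) / ln(r_6/r_5)
  = ln(1.5770e-06/5.5450e-04) / ln(5.5450e-04/1.2683e-02)
  = ln(0.002844) / ln(0.0437199)
  = -5.862544 / -3.129952 ≈ 1.873046

1.873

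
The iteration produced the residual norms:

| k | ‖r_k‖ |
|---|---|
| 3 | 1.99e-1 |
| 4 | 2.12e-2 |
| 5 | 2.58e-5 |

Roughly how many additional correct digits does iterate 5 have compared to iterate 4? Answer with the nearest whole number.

3

Digits gained ≈ log₁₀(‖r_4‖/‖r_5‖) = log₁₀(2.12e-2/2.58e-5) = log₁₀(821.705) ≈ 2.915.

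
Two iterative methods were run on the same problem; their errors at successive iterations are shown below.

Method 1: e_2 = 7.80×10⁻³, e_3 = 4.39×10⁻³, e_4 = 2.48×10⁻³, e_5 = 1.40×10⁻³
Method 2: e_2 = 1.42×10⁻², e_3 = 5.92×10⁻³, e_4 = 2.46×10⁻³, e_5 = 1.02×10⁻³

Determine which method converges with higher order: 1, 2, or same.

Method 1: p ≈ ln(1.40×10⁻³/2.48×10⁻³)/ln(2.48×10⁻³/4.39×10⁻³) ≈ 1.00.
Method 2: p ≈ ln(1.02×10⁻³/2.46×10⁻³)/ln(2.46×10⁻³/5.92×10⁻³) ≈ 1.00.
Both orders ≈ 1.0 — effectively the same.

same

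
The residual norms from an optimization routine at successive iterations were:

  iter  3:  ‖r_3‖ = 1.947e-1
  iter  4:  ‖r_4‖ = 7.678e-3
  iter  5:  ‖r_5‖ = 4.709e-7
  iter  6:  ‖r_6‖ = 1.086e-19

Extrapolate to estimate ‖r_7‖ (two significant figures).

1.3e-57

First estimate the order: p ≈ ln(‖r_6‖/‖r_5‖) / ln(‖r_5‖/‖r_4‖) = ln(1.086e-19/4.709e-7)/ln(4.709e-7/7.678e-3) = ln(2.30622e-13)/ln(6.13311e-05) ≈ 3.0000.
Then ‖r_7‖ ≈ ‖r_6‖·(‖r_6‖/‖r_5‖)^p = 1.086e-19·(2.30622e-13)^3.0000 = 1.086e-19·1.2266e-38 ≈ 1.332e-57.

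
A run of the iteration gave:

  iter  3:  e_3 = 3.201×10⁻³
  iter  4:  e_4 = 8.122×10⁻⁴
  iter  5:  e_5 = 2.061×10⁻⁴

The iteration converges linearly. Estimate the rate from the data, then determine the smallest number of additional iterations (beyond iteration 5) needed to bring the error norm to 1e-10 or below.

Rate ρ ≈ e_5/e_4 = 2.061×10⁻⁴/8.122×10⁻⁴ = 0.2538.
After j more steps, e_{5+j} ≈ 2.061×10⁻⁴·ρ^j; need ρ^j ≤ 1e-10/2.061×10⁻⁴ = 4.85201e-07.
j ≥ ln(4.85201e-07)/ln(0.2538) = -14.5387/-1.37121 = 10.603.
So 11 more iterations are needed.

11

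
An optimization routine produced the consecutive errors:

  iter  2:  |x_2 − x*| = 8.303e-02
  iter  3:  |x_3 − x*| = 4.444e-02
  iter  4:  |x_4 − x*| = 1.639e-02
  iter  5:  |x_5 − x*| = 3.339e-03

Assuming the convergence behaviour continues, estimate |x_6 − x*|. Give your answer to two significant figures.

First estimate the order: p ≈ ln(|x_5 − x*|/|x_4 − x*|) / ln(|x_4 − x*|/|x_3 − x*|) = ln(3.339e-03/1.639e-02)/ln(1.639e-02/4.444e-02) = ln(0.203722)/ln(0.368812) ≈ 1.5950.
Then |x_6 − x*| ≈ |x_5 − x*|·(|x_5 − x*|/|x_4 − x*|)^p = 3.339e-03·(0.203722)^1.5950 = 3.339e-03·0.0790525 ≈ 0.000264.

2.6e-4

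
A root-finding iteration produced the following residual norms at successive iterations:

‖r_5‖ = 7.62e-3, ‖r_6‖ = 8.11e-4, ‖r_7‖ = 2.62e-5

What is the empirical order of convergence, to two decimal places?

p ≈ ln(‖r_7‖/‖r_6‖) / ln(‖r_6‖/‖r_5‖)
  = ln(2.62e-5/8.11e-4) / ln(8.11e-4/7.62e-3)
  = ln(0.0323058) / ln(0.10643)
  = -3.43251 / -2.24027 ≈ 1.53219

1.53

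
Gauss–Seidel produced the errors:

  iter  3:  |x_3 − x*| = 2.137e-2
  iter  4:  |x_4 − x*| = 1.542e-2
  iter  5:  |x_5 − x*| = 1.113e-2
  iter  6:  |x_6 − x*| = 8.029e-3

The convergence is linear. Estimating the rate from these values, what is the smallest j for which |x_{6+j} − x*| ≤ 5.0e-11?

Rate ρ ≈ |x_6 − x*|/|x_5 − x*| = 8.029e-3/1.113e-2 = 0.7214.
After j more steps, |x_{6+j} − x*| ≈ 8.029e-3·ρ^j; need ρ^j ≤ 5.0e-11/8.029e-3 = 6.22743e-09.
j ≥ ln(6.22743e-09)/ln(0.7214) = -18.8943/-0.32656 = 57.859.
So 58 more iterations are needed.

58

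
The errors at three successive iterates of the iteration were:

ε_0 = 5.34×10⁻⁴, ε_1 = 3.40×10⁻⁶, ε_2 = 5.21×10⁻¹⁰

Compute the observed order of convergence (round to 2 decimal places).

p ≈ ln(ε_2/ε_1) / ln(ε_1/ε_0)
  = ln(5.21×10⁻¹⁰/3.40×10⁻⁶) / ln(3.40×10⁻⁶/5.34×10⁻⁴)
  = ln(0.000153235) / ln(0.00636704)
  = -8.78354 / -5.05662 ≈ 1.73704

1.74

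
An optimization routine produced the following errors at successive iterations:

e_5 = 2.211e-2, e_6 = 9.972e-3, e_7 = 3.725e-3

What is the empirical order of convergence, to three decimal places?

1.237

p ≈ ln(e_7/e_6) / ln(e_6/e_5)
  = ln(3.725e-3/9.972e-3) / ln(9.972e-3/2.211e-2)
  = ln(0.373546) / ln(0.451018)
  = -0.984714 / -0.796248 ≈ 1.236693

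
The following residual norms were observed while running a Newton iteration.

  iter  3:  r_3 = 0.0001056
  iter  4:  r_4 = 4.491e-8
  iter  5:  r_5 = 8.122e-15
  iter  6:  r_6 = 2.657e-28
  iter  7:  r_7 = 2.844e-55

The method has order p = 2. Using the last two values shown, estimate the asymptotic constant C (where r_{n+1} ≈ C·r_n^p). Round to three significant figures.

4.03

C ≈ r_7 / r_6^2
  = 2.844e-55 / (2.657e-28)^2
  = 2.844e-55 / 7.05965e-56 ≈ 4.0285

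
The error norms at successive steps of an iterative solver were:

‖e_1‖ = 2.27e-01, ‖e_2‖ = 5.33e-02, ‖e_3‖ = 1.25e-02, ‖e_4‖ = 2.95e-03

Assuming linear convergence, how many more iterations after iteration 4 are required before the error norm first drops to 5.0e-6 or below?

Rate ρ ≈ ‖e_4‖/‖e_3‖ = 2.95e-03/1.25e-02 = 0.2360.
After j more steps, ‖e_{4+j}‖ ≈ 2.95e-03·ρ^j; need ρ^j ≤ 5.0e-6/2.95e-03 = 0.00169492.
j ≥ ln(0.00169492)/ln(0.2360) = -6.3801/-1.44392 = 4.419.
So 5 more iterations are needed.

5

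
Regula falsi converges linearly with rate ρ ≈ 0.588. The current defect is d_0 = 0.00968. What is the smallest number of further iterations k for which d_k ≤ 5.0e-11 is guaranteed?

36

After k steps, d_k ≈ 0.00968·0.588^k.
Need 0.588^k ≤ 5.0e-11/0.00968 = 5.16529e-09.
k ≥ ln(5.16529e-09)/ln(0.588) = -19.0813/-0.53103 = 35.933.
Smallest integer k = 36.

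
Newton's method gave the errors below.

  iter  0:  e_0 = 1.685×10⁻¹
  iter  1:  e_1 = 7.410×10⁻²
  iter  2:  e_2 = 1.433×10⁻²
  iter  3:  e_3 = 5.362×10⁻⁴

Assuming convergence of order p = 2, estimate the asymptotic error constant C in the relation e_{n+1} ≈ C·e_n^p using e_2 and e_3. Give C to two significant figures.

2.6

C ≈ e_3 / e_2^2
  = 5.362×10⁻⁴ / (1.433×10⁻²)^2
  = 5.362×10⁻⁴ / 0.000205349 ≈ 2.6112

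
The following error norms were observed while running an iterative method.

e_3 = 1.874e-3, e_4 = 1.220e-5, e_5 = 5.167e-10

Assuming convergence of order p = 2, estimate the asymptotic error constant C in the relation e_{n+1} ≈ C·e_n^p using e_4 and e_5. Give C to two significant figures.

C ≈ e_5 / e_4^2
  = 5.167e-10 / (1.220e-5)^2
  = 5.167e-10 / 1.4884e-10 ≈ 3.4715

3.5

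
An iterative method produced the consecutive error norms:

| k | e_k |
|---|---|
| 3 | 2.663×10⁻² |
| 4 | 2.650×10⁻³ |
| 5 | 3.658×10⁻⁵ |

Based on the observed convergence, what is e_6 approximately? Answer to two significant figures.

1.3e-8

First estimate the order: p ≈ ln(e_5/e_4) / ln(e_4/e_3) = ln(3.658×10⁻⁵/2.650×10⁻³)/ln(2.650×10⁻³/2.663×10⁻²) = ln(0.0138038)/ln(0.0995118) ≈ 1.8561.
Then e_6 ≈ e_5·(e_5/e_4)^p = 3.658×10⁻⁵·(0.0138038)^1.8561 = 3.658×10⁻⁵·0.0003529 ≈ 1.291e-08.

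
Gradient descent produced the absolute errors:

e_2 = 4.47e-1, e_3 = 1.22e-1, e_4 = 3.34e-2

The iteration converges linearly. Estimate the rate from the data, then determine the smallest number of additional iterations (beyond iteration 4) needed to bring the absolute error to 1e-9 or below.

14

Rate ρ ≈ e_4/e_3 = 3.34e-2/1.22e-1 = 0.2738.
After j more steps, e_{4+j} ≈ 3.34e-2·ρ^j; need ρ^j ≤ 1e-9/3.34e-2 = 2.99401e-08.
j ≥ ln(2.99401e-08)/ln(0.2738) = -17.3241/-1.29536 = 13.374.
So 14 more iterations are needed.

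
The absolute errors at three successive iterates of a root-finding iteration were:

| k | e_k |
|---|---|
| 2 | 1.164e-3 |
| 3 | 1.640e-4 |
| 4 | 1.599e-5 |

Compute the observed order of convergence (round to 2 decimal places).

p ≈ ln(e_4/e_3) / ln(e_3/e_2)
  = ln(1.599e-5/1.640e-4) / ln(1.640e-4/1.164e-3)
  = ln(0.0975) / ln(0.140893)
  = -2.32790 / -1.95975 ≈ 1.18786

1.19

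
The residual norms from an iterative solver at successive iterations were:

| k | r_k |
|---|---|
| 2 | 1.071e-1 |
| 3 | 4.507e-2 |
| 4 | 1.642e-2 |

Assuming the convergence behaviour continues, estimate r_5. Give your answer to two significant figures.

5.1e-3

First estimate the order: p ≈ ln(r_4/r_3) / ln(r_3/r_2) = ln(1.642e-2/4.507e-2)/ln(4.507e-2/1.071e-1) = ln(0.364322)/ln(0.420822) ≈ 1.1666.
Then r_5 ≈ r_4·(r_4/r_3)^p = 1.642e-2·(0.364322)^1.1666 = 1.642e-2·0.307914 ≈ 0.005056.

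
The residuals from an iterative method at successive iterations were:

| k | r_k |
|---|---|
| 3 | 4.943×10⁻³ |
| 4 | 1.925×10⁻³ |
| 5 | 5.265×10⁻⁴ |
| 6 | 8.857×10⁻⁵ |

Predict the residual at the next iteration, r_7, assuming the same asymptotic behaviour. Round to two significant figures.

7.6e-6

First estimate the order: p ≈ ln(r_6/r_5) / ln(r_5/r_4) = ln(8.857×10⁻⁵/5.265×10⁻⁴)/ln(5.265×10⁻⁴/1.925×10⁻³) = ln(0.168224)/ln(0.273506) ≈ 1.3749.
Then r_7 ≈ r_6·(r_6/r_5)^p = 8.857×10⁻⁵·(0.168224)^1.3749 = 8.857×10⁻⁵·0.086233 ≈ 7.638e-06.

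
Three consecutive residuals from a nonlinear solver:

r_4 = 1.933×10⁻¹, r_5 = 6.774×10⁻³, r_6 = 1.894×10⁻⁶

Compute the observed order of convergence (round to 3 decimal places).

p ≈ ln(r_6/r_5) / ln(r_5/r_4)
  = ln(1.894×10⁻⁶/6.774×10⁻³) / ln(6.774×10⁻³/1.933×10⁻¹)
  = ln(0.000279598) / ln(0.035044)
  = -8.182158 / -3.351151 ≈ 2.441596

2.442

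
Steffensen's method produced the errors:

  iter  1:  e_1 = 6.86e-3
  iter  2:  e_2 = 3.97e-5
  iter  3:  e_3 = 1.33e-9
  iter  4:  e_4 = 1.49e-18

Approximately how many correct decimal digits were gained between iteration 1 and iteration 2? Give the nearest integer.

Digits gained ≈ log₁₀(e_1/e_2) = log₁₀(6.86e-3/3.97e-5) = log₁₀(172.796) ≈ 2.238.

2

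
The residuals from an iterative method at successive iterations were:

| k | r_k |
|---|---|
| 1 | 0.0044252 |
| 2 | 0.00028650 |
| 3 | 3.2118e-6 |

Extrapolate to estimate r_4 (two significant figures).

2.0e-9

First estimate the order: p ≈ ln(r_3/r_2) / ln(r_2/r_1) = ln(3.2118e-6/0.00028650)/ln(0.00028650/0.0044252) = ln(0.0112105)/ln(0.0647428) ≈ 1.6406.
Then r_4 ≈ r_3·(r_3/r_2)^p = 3.2118e-6·(0.0112105)^1.6406 = 3.2118e-6·0.000631269 ≈ 2.028e-09.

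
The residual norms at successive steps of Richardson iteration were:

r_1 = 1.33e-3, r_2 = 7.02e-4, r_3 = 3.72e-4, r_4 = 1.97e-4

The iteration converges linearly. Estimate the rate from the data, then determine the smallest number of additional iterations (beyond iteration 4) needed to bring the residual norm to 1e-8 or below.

16

Rate ρ ≈ r_4/r_3 = 1.97e-4/3.72e-4 = 0.5296.
After j more steps, r_{4+j} ≈ 1.97e-4·ρ^j; need ρ^j ≤ 1e-8/1.97e-4 = 5.07614e-05.
j ≥ ln(5.07614e-05)/ln(0.5296) = -9.8884/-0.63563 = 15.557.
So 16 more iterations are needed.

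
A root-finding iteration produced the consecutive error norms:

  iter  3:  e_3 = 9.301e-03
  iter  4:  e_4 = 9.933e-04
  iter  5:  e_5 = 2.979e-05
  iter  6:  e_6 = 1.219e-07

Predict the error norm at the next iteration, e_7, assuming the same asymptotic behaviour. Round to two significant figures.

2.2e-11

First estimate the order: p ≈ ln(e_6/e_5) / ln(e_5/e_4) = ln(1.219e-07/2.979e-05)/ln(2.979e-05/9.933e-04) = ln(0.00409198)/ln(0.0299909) ≈ 1.5680.
Then e_7 ≈ e_6·(e_6/e_5)^p = 1.219e-07·(0.00409198)^1.5680 = 1.219e-07·0.000180099 ≈ 2.195e-11.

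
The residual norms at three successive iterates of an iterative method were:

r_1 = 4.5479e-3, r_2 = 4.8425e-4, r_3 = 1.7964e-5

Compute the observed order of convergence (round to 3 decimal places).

p ≈ ln(r_3/r_2) / ln(r_2/r_1)
  = ln(1.7964e-5/4.8425e-4) / ln(4.8425e-4/4.5479e-3)
  = ln(0.0370965) / ln(0.106478)
  = -3.294233 / -2.239817 ≈ 1.470760

1.471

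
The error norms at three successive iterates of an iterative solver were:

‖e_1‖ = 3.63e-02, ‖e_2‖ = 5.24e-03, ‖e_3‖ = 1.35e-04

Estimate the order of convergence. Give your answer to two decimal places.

p ≈ ln(‖e_3‖/‖e_2‖) / ln(‖e_2‖/‖e_1‖)
  = ln(1.35e-04/5.24e-03) / ln(5.24e-03/3.63e-02)
  = ln(0.0257634) / ln(0.144353)
  = -3.65880 / -1.93549 ≈ 1.89037

1.89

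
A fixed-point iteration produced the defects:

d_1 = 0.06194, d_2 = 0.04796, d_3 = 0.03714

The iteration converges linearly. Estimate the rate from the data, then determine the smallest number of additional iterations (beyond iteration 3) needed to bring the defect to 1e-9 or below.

Rate ρ ≈ d_3/d_2 = 0.03714/0.04796 = 0.7744.
After j more steps, d_{3+j} ≈ 0.03714·ρ^j; need ρ^j ≤ 1e-9/0.03714 = 2.69251e-08.
j ≥ ln(2.69251e-08)/ln(0.7744) = -17.4302/-0.25567 = 68.175.
So 69 more iterations are needed.

69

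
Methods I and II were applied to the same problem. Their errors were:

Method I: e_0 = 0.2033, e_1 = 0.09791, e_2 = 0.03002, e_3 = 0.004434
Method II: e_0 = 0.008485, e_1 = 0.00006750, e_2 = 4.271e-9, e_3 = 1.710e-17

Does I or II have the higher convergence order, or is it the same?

II

Method I: p ≈ ln(0.004434/0.03002)/ln(0.03002/0.09791) ≈ 1.62.
Method II: p ≈ ln(1.710e-17/4.271e-9)/ln(4.271e-9/0.00006750) ≈ 2.00.
Method II has the higher order (≈2.0 vs ≈1.6).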